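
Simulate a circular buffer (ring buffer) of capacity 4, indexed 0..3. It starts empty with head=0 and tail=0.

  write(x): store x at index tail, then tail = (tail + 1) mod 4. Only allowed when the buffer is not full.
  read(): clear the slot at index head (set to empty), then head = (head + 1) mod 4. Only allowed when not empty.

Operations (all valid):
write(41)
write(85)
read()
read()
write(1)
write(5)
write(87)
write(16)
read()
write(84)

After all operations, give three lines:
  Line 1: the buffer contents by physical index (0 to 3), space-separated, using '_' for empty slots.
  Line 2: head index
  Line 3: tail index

Answer: 87 16 84 5
3
3

Derivation:
write(41): buf=[41 _ _ _], head=0, tail=1, size=1
write(85): buf=[41 85 _ _], head=0, tail=2, size=2
read(): buf=[_ 85 _ _], head=1, tail=2, size=1
read(): buf=[_ _ _ _], head=2, tail=2, size=0
write(1): buf=[_ _ 1 _], head=2, tail=3, size=1
write(5): buf=[_ _ 1 5], head=2, tail=0, size=2
write(87): buf=[87 _ 1 5], head=2, tail=1, size=3
write(16): buf=[87 16 1 5], head=2, tail=2, size=4
read(): buf=[87 16 _ 5], head=3, tail=2, size=3
write(84): buf=[87 16 84 5], head=3, tail=3, size=4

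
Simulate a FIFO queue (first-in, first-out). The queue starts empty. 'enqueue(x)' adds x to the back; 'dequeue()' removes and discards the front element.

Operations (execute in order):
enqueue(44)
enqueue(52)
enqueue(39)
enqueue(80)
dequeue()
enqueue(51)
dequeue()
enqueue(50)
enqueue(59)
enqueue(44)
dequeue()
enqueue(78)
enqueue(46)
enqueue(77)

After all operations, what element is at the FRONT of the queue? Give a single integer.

enqueue(44): queue = [44]
enqueue(52): queue = [44, 52]
enqueue(39): queue = [44, 52, 39]
enqueue(80): queue = [44, 52, 39, 80]
dequeue(): queue = [52, 39, 80]
enqueue(51): queue = [52, 39, 80, 51]
dequeue(): queue = [39, 80, 51]
enqueue(50): queue = [39, 80, 51, 50]
enqueue(59): queue = [39, 80, 51, 50, 59]
enqueue(44): queue = [39, 80, 51, 50, 59, 44]
dequeue(): queue = [80, 51, 50, 59, 44]
enqueue(78): queue = [80, 51, 50, 59, 44, 78]
enqueue(46): queue = [80, 51, 50, 59, 44, 78, 46]
enqueue(77): queue = [80, 51, 50, 59, 44, 78, 46, 77]

Answer: 80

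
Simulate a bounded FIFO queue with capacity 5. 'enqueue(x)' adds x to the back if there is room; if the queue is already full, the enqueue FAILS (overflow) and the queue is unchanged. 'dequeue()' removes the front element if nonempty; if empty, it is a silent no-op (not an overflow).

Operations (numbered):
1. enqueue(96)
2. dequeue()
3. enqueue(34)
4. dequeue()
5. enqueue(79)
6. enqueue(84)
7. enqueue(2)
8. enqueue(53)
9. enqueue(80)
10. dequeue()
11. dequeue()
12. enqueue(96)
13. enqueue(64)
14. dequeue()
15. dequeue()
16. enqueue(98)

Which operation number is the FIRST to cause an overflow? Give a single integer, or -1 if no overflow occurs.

Answer: -1

Derivation:
1. enqueue(96): size=1
2. dequeue(): size=0
3. enqueue(34): size=1
4. dequeue(): size=0
5. enqueue(79): size=1
6. enqueue(84): size=2
7. enqueue(2): size=3
8. enqueue(53): size=4
9. enqueue(80): size=5
10. dequeue(): size=4
11. dequeue(): size=3
12. enqueue(96): size=4
13. enqueue(64): size=5
14. dequeue(): size=4
15. dequeue(): size=3
16. enqueue(98): size=4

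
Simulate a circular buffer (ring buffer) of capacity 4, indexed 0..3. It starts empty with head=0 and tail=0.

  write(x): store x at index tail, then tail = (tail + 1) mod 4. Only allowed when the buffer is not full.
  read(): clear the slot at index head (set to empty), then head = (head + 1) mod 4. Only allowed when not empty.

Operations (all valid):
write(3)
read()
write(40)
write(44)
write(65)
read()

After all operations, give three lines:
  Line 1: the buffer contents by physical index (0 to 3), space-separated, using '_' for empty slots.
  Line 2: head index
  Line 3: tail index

Answer: _ _ 44 65
2
0

Derivation:
write(3): buf=[3 _ _ _], head=0, tail=1, size=1
read(): buf=[_ _ _ _], head=1, tail=1, size=0
write(40): buf=[_ 40 _ _], head=1, tail=2, size=1
write(44): buf=[_ 40 44 _], head=1, tail=3, size=2
write(65): buf=[_ 40 44 65], head=1, tail=0, size=3
read(): buf=[_ _ 44 65], head=2, tail=0, size=2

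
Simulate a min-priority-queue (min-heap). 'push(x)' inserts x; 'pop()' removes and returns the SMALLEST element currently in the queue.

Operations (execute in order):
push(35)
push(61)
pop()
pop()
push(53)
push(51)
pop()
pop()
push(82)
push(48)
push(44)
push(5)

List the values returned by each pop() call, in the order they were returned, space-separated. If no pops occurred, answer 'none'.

push(35): heap contents = [35]
push(61): heap contents = [35, 61]
pop() → 35: heap contents = [61]
pop() → 61: heap contents = []
push(53): heap contents = [53]
push(51): heap contents = [51, 53]
pop() → 51: heap contents = [53]
pop() → 53: heap contents = []
push(82): heap contents = [82]
push(48): heap contents = [48, 82]
push(44): heap contents = [44, 48, 82]
push(5): heap contents = [5, 44, 48, 82]

Answer: 35 61 51 53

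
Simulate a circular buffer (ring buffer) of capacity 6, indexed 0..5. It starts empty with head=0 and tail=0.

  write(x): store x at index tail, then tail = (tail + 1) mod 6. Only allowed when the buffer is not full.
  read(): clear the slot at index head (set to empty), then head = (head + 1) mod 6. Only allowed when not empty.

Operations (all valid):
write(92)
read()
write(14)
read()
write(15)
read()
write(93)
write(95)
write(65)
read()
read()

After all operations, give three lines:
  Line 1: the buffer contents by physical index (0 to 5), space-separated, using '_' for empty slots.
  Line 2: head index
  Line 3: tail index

Answer: _ _ _ _ _ 65
5
0

Derivation:
write(92): buf=[92 _ _ _ _ _], head=0, tail=1, size=1
read(): buf=[_ _ _ _ _ _], head=1, tail=1, size=0
write(14): buf=[_ 14 _ _ _ _], head=1, tail=2, size=1
read(): buf=[_ _ _ _ _ _], head=2, tail=2, size=0
write(15): buf=[_ _ 15 _ _ _], head=2, tail=3, size=1
read(): buf=[_ _ _ _ _ _], head=3, tail=3, size=0
write(93): buf=[_ _ _ 93 _ _], head=3, tail=4, size=1
write(95): buf=[_ _ _ 93 95 _], head=3, tail=5, size=2
write(65): buf=[_ _ _ 93 95 65], head=3, tail=0, size=3
read(): buf=[_ _ _ _ 95 65], head=4, tail=0, size=2
read(): buf=[_ _ _ _ _ 65], head=5, tail=0, size=1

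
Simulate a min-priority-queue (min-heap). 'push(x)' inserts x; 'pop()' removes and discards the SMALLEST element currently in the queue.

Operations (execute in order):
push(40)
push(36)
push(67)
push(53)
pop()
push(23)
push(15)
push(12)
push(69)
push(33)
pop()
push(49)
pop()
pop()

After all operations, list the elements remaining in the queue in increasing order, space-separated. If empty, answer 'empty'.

push(40): heap contents = [40]
push(36): heap contents = [36, 40]
push(67): heap contents = [36, 40, 67]
push(53): heap contents = [36, 40, 53, 67]
pop() → 36: heap contents = [40, 53, 67]
push(23): heap contents = [23, 40, 53, 67]
push(15): heap contents = [15, 23, 40, 53, 67]
push(12): heap contents = [12, 15, 23, 40, 53, 67]
push(69): heap contents = [12, 15, 23, 40, 53, 67, 69]
push(33): heap contents = [12, 15, 23, 33, 40, 53, 67, 69]
pop() → 12: heap contents = [15, 23, 33, 40, 53, 67, 69]
push(49): heap contents = [15, 23, 33, 40, 49, 53, 67, 69]
pop() → 15: heap contents = [23, 33, 40, 49, 53, 67, 69]
pop() → 23: heap contents = [33, 40, 49, 53, 67, 69]

Answer: 33 40 49 53 67 69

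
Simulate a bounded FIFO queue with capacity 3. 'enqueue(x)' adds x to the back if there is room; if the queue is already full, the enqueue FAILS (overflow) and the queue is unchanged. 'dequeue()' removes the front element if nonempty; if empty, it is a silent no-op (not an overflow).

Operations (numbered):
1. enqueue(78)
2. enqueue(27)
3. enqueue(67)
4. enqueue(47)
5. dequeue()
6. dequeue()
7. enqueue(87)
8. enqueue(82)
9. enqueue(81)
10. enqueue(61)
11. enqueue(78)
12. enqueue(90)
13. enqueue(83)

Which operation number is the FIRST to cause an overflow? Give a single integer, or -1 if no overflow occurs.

1. enqueue(78): size=1
2. enqueue(27): size=2
3. enqueue(67): size=3
4. enqueue(47): size=3=cap → OVERFLOW (fail)
5. dequeue(): size=2
6. dequeue(): size=1
7. enqueue(87): size=2
8. enqueue(82): size=3
9. enqueue(81): size=3=cap → OVERFLOW (fail)
10. enqueue(61): size=3=cap → OVERFLOW (fail)
11. enqueue(78): size=3=cap → OVERFLOW (fail)
12. enqueue(90): size=3=cap → OVERFLOW (fail)
13. enqueue(83): size=3=cap → OVERFLOW (fail)

Answer: 4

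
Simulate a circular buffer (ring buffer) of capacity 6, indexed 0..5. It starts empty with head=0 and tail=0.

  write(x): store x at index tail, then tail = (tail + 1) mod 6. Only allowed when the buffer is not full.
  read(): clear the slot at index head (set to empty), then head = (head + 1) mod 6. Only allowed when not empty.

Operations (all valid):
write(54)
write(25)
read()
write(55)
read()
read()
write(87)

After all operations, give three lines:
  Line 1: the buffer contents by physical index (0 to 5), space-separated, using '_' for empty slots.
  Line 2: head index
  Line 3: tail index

Answer: _ _ _ 87 _ _
3
4

Derivation:
write(54): buf=[54 _ _ _ _ _], head=0, tail=1, size=1
write(25): buf=[54 25 _ _ _ _], head=0, tail=2, size=2
read(): buf=[_ 25 _ _ _ _], head=1, tail=2, size=1
write(55): buf=[_ 25 55 _ _ _], head=1, tail=3, size=2
read(): buf=[_ _ 55 _ _ _], head=2, tail=3, size=1
read(): buf=[_ _ _ _ _ _], head=3, tail=3, size=0
write(87): buf=[_ _ _ 87 _ _], head=3, tail=4, size=1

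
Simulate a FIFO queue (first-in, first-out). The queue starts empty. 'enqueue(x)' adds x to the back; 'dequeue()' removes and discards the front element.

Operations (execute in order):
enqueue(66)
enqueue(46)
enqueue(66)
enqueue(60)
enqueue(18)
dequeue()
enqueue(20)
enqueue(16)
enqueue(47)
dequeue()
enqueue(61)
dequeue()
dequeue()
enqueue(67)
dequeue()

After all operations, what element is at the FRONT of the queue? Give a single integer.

enqueue(66): queue = [66]
enqueue(46): queue = [66, 46]
enqueue(66): queue = [66, 46, 66]
enqueue(60): queue = [66, 46, 66, 60]
enqueue(18): queue = [66, 46, 66, 60, 18]
dequeue(): queue = [46, 66, 60, 18]
enqueue(20): queue = [46, 66, 60, 18, 20]
enqueue(16): queue = [46, 66, 60, 18, 20, 16]
enqueue(47): queue = [46, 66, 60, 18, 20, 16, 47]
dequeue(): queue = [66, 60, 18, 20, 16, 47]
enqueue(61): queue = [66, 60, 18, 20, 16, 47, 61]
dequeue(): queue = [60, 18, 20, 16, 47, 61]
dequeue(): queue = [18, 20, 16, 47, 61]
enqueue(67): queue = [18, 20, 16, 47, 61, 67]
dequeue(): queue = [20, 16, 47, 61, 67]

Answer: 20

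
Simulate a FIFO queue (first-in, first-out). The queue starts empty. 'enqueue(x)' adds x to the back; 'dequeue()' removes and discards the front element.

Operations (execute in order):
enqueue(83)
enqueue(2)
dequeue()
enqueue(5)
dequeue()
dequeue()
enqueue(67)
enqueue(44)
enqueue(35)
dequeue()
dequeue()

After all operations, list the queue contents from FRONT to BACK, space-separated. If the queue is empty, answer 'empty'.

enqueue(83): [83]
enqueue(2): [83, 2]
dequeue(): [2]
enqueue(5): [2, 5]
dequeue(): [5]
dequeue(): []
enqueue(67): [67]
enqueue(44): [67, 44]
enqueue(35): [67, 44, 35]
dequeue(): [44, 35]
dequeue(): [35]

Answer: 35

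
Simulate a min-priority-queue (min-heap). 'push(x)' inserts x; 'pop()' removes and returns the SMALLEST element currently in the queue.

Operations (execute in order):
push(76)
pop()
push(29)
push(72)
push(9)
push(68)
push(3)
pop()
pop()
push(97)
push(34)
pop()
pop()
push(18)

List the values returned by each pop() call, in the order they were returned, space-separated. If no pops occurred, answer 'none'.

Answer: 76 3 9 29 34

Derivation:
push(76): heap contents = [76]
pop() → 76: heap contents = []
push(29): heap contents = [29]
push(72): heap contents = [29, 72]
push(9): heap contents = [9, 29, 72]
push(68): heap contents = [9, 29, 68, 72]
push(3): heap contents = [3, 9, 29, 68, 72]
pop() → 3: heap contents = [9, 29, 68, 72]
pop() → 9: heap contents = [29, 68, 72]
push(97): heap contents = [29, 68, 72, 97]
push(34): heap contents = [29, 34, 68, 72, 97]
pop() → 29: heap contents = [34, 68, 72, 97]
pop() → 34: heap contents = [68, 72, 97]
push(18): heap contents = [18, 68, 72, 97]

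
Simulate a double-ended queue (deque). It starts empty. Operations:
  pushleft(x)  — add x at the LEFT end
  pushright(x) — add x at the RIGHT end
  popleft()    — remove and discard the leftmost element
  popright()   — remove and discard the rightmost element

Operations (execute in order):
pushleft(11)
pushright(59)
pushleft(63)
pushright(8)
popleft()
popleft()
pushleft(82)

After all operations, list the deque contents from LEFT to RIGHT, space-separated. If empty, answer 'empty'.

pushleft(11): [11]
pushright(59): [11, 59]
pushleft(63): [63, 11, 59]
pushright(8): [63, 11, 59, 8]
popleft(): [11, 59, 8]
popleft(): [59, 8]
pushleft(82): [82, 59, 8]

Answer: 82 59 8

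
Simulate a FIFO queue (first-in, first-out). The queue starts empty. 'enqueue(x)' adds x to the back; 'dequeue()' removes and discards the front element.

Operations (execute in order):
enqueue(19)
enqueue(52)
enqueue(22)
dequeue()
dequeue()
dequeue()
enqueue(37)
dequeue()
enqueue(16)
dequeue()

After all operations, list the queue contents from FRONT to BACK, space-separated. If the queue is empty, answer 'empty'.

enqueue(19): [19]
enqueue(52): [19, 52]
enqueue(22): [19, 52, 22]
dequeue(): [52, 22]
dequeue(): [22]
dequeue(): []
enqueue(37): [37]
dequeue(): []
enqueue(16): [16]
dequeue(): []

Answer: empty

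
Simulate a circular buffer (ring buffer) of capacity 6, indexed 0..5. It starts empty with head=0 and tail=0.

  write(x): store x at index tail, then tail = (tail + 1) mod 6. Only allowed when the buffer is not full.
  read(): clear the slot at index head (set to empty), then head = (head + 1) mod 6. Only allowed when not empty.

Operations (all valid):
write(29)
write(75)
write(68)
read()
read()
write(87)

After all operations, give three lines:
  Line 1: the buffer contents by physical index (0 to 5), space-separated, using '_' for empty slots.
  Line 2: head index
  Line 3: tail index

write(29): buf=[29 _ _ _ _ _], head=0, tail=1, size=1
write(75): buf=[29 75 _ _ _ _], head=0, tail=2, size=2
write(68): buf=[29 75 68 _ _ _], head=0, tail=3, size=3
read(): buf=[_ 75 68 _ _ _], head=1, tail=3, size=2
read(): buf=[_ _ 68 _ _ _], head=2, tail=3, size=1
write(87): buf=[_ _ 68 87 _ _], head=2, tail=4, size=2

Answer: _ _ 68 87 _ _
2
4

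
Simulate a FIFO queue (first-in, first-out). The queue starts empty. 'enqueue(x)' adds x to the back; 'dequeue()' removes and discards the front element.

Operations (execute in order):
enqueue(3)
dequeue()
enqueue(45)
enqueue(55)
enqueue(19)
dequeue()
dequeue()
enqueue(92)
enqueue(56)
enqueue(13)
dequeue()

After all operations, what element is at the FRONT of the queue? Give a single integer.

enqueue(3): queue = [3]
dequeue(): queue = []
enqueue(45): queue = [45]
enqueue(55): queue = [45, 55]
enqueue(19): queue = [45, 55, 19]
dequeue(): queue = [55, 19]
dequeue(): queue = [19]
enqueue(92): queue = [19, 92]
enqueue(56): queue = [19, 92, 56]
enqueue(13): queue = [19, 92, 56, 13]
dequeue(): queue = [92, 56, 13]

Answer: 92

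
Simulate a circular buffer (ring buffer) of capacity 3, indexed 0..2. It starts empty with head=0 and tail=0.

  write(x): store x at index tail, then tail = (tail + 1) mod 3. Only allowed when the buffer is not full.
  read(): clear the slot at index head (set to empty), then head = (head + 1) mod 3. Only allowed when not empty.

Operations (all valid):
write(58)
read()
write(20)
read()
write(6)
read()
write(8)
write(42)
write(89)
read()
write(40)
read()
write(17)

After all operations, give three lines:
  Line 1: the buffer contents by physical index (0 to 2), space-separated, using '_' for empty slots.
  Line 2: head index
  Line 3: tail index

Answer: 40 17 89
2
2

Derivation:
write(58): buf=[58 _ _], head=0, tail=1, size=1
read(): buf=[_ _ _], head=1, tail=1, size=0
write(20): buf=[_ 20 _], head=1, tail=2, size=1
read(): buf=[_ _ _], head=2, tail=2, size=0
write(6): buf=[_ _ 6], head=2, tail=0, size=1
read(): buf=[_ _ _], head=0, tail=0, size=0
write(8): buf=[8 _ _], head=0, tail=1, size=1
write(42): buf=[8 42 _], head=0, tail=2, size=2
write(89): buf=[8 42 89], head=0, tail=0, size=3
read(): buf=[_ 42 89], head=1, tail=0, size=2
write(40): buf=[40 42 89], head=1, tail=1, size=3
read(): buf=[40 _ 89], head=2, tail=1, size=2
write(17): buf=[40 17 89], head=2, tail=2, size=3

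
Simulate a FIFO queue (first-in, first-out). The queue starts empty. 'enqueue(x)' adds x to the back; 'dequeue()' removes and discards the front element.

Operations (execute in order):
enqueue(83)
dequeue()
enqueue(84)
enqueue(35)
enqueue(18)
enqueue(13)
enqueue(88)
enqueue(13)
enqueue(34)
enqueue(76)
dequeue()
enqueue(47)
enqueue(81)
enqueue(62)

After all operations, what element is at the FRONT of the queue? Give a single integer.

enqueue(83): queue = [83]
dequeue(): queue = []
enqueue(84): queue = [84]
enqueue(35): queue = [84, 35]
enqueue(18): queue = [84, 35, 18]
enqueue(13): queue = [84, 35, 18, 13]
enqueue(88): queue = [84, 35, 18, 13, 88]
enqueue(13): queue = [84, 35, 18, 13, 88, 13]
enqueue(34): queue = [84, 35, 18, 13, 88, 13, 34]
enqueue(76): queue = [84, 35, 18, 13, 88, 13, 34, 76]
dequeue(): queue = [35, 18, 13, 88, 13, 34, 76]
enqueue(47): queue = [35, 18, 13, 88, 13, 34, 76, 47]
enqueue(81): queue = [35, 18, 13, 88, 13, 34, 76, 47, 81]
enqueue(62): queue = [35, 18, 13, 88, 13, 34, 76, 47, 81, 62]

Answer: 35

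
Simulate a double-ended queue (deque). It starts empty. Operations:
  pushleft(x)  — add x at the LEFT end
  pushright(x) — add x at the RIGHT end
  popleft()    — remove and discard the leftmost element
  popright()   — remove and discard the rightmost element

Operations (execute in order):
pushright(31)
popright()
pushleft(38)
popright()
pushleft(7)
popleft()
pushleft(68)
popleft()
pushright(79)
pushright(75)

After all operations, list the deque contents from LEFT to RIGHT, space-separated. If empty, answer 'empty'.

pushright(31): [31]
popright(): []
pushleft(38): [38]
popright(): []
pushleft(7): [7]
popleft(): []
pushleft(68): [68]
popleft(): []
pushright(79): [79]
pushright(75): [79, 75]

Answer: 79 75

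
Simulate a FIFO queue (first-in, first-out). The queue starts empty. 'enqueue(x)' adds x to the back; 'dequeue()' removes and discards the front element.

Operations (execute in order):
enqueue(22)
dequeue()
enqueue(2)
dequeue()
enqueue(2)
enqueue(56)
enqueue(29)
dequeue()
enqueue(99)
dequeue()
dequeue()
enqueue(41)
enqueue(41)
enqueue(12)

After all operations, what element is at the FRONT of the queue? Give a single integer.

Answer: 99

Derivation:
enqueue(22): queue = [22]
dequeue(): queue = []
enqueue(2): queue = [2]
dequeue(): queue = []
enqueue(2): queue = [2]
enqueue(56): queue = [2, 56]
enqueue(29): queue = [2, 56, 29]
dequeue(): queue = [56, 29]
enqueue(99): queue = [56, 29, 99]
dequeue(): queue = [29, 99]
dequeue(): queue = [99]
enqueue(41): queue = [99, 41]
enqueue(41): queue = [99, 41, 41]
enqueue(12): queue = [99, 41, 41, 12]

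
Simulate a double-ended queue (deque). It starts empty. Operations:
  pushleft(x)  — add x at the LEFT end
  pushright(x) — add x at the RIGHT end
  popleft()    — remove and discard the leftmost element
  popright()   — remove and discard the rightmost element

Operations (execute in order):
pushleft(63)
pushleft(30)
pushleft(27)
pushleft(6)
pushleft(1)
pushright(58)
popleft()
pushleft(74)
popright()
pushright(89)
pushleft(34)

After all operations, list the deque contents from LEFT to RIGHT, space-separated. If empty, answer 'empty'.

Answer: 34 74 6 27 30 63 89

Derivation:
pushleft(63): [63]
pushleft(30): [30, 63]
pushleft(27): [27, 30, 63]
pushleft(6): [6, 27, 30, 63]
pushleft(1): [1, 6, 27, 30, 63]
pushright(58): [1, 6, 27, 30, 63, 58]
popleft(): [6, 27, 30, 63, 58]
pushleft(74): [74, 6, 27, 30, 63, 58]
popright(): [74, 6, 27, 30, 63]
pushright(89): [74, 6, 27, 30, 63, 89]
pushleft(34): [34, 74, 6, 27, 30, 63, 89]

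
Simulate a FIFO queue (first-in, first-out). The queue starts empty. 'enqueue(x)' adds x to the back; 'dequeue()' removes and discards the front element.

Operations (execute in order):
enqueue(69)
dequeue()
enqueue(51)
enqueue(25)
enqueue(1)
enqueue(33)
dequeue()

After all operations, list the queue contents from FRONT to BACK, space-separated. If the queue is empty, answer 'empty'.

Answer: 25 1 33

Derivation:
enqueue(69): [69]
dequeue(): []
enqueue(51): [51]
enqueue(25): [51, 25]
enqueue(1): [51, 25, 1]
enqueue(33): [51, 25, 1, 33]
dequeue(): [25, 1, 33]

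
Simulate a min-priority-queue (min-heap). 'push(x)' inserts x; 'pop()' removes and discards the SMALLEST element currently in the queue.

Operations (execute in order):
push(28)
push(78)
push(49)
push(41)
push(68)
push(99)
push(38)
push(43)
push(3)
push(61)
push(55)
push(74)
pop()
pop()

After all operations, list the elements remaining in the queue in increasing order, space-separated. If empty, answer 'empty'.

Answer: 38 41 43 49 55 61 68 74 78 99

Derivation:
push(28): heap contents = [28]
push(78): heap contents = [28, 78]
push(49): heap contents = [28, 49, 78]
push(41): heap contents = [28, 41, 49, 78]
push(68): heap contents = [28, 41, 49, 68, 78]
push(99): heap contents = [28, 41, 49, 68, 78, 99]
push(38): heap contents = [28, 38, 41, 49, 68, 78, 99]
push(43): heap contents = [28, 38, 41, 43, 49, 68, 78, 99]
push(3): heap contents = [3, 28, 38, 41, 43, 49, 68, 78, 99]
push(61): heap contents = [3, 28, 38, 41, 43, 49, 61, 68, 78, 99]
push(55): heap contents = [3, 28, 38, 41, 43, 49, 55, 61, 68, 78, 99]
push(74): heap contents = [3, 28, 38, 41, 43, 49, 55, 61, 68, 74, 78, 99]
pop() → 3: heap contents = [28, 38, 41, 43, 49, 55, 61, 68, 74, 78, 99]
pop() → 28: heap contents = [38, 41, 43, 49, 55, 61, 68, 74, 78, 99]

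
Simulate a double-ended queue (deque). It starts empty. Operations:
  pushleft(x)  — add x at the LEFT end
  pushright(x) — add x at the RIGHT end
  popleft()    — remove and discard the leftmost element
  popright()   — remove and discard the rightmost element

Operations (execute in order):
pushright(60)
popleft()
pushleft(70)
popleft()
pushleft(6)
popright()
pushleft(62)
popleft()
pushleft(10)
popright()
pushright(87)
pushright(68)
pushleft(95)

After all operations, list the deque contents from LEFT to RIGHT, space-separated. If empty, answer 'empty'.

pushright(60): [60]
popleft(): []
pushleft(70): [70]
popleft(): []
pushleft(6): [6]
popright(): []
pushleft(62): [62]
popleft(): []
pushleft(10): [10]
popright(): []
pushright(87): [87]
pushright(68): [87, 68]
pushleft(95): [95, 87, 68]

Answer: 95 87 68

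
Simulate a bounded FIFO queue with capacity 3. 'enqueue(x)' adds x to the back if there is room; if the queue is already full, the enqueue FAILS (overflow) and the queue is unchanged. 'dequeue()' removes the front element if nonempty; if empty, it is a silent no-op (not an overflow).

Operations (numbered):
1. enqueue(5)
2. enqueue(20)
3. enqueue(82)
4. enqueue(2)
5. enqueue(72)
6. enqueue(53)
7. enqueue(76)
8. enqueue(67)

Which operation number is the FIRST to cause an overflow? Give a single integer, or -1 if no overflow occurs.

1. enqueue(5): size=1
2. enqueue(20): size=2
3. enqueue(82): size=3
4. enqueue(2): size=3=cap → OVERFLOW (fail)
5. enqueue(72): size=3=cap → OVERFLOW (fail)
6. enqueue(53): size=3=cap → OVERFLOW (fail)
7. enqueue(76): size=3=cap → OVERFLOW (fail)
8. enqueue(67): size=3=cap → OVERFLOW (fail)

Answer: 4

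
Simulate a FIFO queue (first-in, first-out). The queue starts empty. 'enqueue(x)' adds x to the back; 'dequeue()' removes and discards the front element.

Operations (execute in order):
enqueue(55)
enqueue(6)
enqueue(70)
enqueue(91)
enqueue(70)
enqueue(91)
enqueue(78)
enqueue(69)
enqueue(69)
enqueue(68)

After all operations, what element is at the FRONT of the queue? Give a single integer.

Answer: 55

Derivation:
enqueue(55): queue = [55]
enqueue(6): queue = [55, 6]
enqueue(70): queue = [55, 6, 70]
enqueue(91): queue = [55, 6, 70, 91]
enqueue(70): queue = [55, 6, 70, 91, 70]
enqueue(91): queue = [55, 6, 70, 91, 70, 91]
enqueue(78): queue = [55, 6, 70, 91, 70, 91, 78]
enqueue(69): queue = [55, 6, 70, 91, 70, 91, 78, 69]
enqueue(69): queue = [55, 6, 70, 91, 70, 91, 78, 69, 69]
enqueue(68): queue = [55, 6, 70, 91, 70, 91, 78, 69, 69, 68]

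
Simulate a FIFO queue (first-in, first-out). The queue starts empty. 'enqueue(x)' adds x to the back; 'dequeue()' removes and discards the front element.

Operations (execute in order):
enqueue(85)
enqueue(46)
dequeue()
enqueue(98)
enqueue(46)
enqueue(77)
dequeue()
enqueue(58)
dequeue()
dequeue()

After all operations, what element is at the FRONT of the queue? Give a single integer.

Answer: 77

Derivation:
enqueue(85): queue = [85]
enqueue(46): queue = [85, 46]
dequeue(): queue = [46]
enqueue(98): queue = [46, 98]
enqueue(46): queue = [46, 98, 46]
enqueue(77): queue = [46, 98, 46, 77]
dequeue(): queue = [98, 46, 77]
enqueue(58): queue = [98, 46, 77, 58]
dequeue(): queue = [46, 77, 58]
dequeue(): queue = [77, 58]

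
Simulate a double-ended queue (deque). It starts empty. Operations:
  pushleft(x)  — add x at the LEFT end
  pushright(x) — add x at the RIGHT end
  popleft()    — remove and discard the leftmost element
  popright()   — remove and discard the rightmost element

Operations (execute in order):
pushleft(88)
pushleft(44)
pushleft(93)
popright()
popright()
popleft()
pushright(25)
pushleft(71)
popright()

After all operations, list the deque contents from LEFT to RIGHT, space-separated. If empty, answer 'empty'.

Answer: 71

Derivation:
pushleft(88): [88]
pushleft(44): [44, 88]
pushleft(93): [93, 44, 88]
popright(): [93, 44]
popright(): [93]
popleft(): []
pushright(25): [25]
pushleft(71): [71, 25]
popright(): [71]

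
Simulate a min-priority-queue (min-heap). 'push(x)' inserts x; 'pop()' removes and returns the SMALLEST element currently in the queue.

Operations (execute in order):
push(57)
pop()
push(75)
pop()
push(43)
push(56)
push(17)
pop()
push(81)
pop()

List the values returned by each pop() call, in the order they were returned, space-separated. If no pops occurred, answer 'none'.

push(57): heap contents = [57]
pop() → 57: heap contents = []
push(75): heap contents = [75]
pop() → 75: heap contents = []
push(43): heap contents = [43]
push(56): heap contents = [43, 56]
push(17): heap contents = [17, 43, 56]
pop() → 17: heap contents = [43, 56]
push(81): heap contents = [43, 56, 81]
pop() → 43: heap contents = [56, 81]

Answer: 57 75 17 43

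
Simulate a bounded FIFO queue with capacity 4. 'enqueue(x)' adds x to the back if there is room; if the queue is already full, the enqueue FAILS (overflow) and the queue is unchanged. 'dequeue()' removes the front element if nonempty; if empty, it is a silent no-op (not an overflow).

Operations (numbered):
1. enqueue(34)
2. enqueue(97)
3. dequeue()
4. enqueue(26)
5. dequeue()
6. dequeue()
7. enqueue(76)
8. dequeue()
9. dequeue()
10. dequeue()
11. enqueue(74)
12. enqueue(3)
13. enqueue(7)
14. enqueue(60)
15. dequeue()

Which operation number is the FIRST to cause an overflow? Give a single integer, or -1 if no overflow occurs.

1. enqueue(34): size=1
2. enqueue(97): size=2
3. dequeue(): size=1
4. enqueue(26): size=2
5. dequeue(): size=1
6. dequeue(): size=0
7. enqueue(76): size=1
8. dequeue(): size=0
9. dequeue(): empty, no-op, size=0
10. dequeue(): empty, no-op, size=0
11. enqueue(74): size=1
12. enqueue(3): size=2
13. enqueue(7): size=3
14. enqueue(60): size=4
15. dequeue(): size=3

Answer: -1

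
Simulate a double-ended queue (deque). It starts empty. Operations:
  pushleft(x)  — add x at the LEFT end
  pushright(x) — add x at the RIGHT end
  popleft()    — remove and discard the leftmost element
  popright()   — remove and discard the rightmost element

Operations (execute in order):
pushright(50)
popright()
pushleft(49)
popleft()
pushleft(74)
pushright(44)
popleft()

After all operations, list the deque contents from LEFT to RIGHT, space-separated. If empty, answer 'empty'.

Answer: 44

Derivation:
pushright(50): [50]
popright(): []
pushleft(49): [49]
popleft(): []
pushleft(74): [74]
pushright(44): [74, 44]
popleft(): [44]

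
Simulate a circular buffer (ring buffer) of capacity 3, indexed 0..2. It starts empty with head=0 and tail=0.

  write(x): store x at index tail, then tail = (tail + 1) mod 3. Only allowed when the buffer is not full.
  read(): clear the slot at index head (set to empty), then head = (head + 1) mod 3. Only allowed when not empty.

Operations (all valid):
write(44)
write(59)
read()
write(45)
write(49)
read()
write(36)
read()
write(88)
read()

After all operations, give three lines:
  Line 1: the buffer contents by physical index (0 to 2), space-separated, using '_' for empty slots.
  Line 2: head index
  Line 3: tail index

Answer: _ 36 88
1
0

Derivation:
write(44): buf=[44 _ _], head=0, tail=1, size=1
write(59): buf=[44 59 _], head=0, tail=2, size=2
read(): buf=[_ 59 _], head=1, tail=2, size=1
write(45): buf=[_ 59 45], head=1, tail=0, size=2
write(49): buf=[49 59 45], head=1, tail=1, size=3
read(): buf=[49 _ 45], head=2, tail=1, size=2
write(36): buf=[49 36 45], head=2, tail=2, size=3
read(): buf=[49 36 _], head=0, tail=2, size=2
write(88): buf=[49 36 88], head=0, tail=0, size=3
read(): buf=[_ 36 88], head=1, tail=0, size=2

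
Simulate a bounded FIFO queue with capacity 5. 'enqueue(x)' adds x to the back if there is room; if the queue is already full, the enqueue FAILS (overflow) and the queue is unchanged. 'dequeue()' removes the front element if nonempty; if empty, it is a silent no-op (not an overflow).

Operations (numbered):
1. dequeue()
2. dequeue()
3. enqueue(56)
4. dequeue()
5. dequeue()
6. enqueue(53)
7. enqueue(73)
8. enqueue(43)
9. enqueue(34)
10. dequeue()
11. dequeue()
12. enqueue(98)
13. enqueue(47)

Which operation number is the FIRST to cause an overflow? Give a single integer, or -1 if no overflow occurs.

1. dequeue(): empty, no-op, size=0
2. dequeue(): empty, no-op, size=0
3. enqueue(56): size=1
4. dequeue(): size=0
5. dequeue(): empty, no-op, size=0
6. enqueue(53): size=1
7. enqueue(73): size=2
8. enqueue(43): size=3
9. enqueue(34): size=4
10. dequeue(): size=3
11. dequeue(): size=2
12. enqueue(98): size=3
13. enqueue(47): size=4

Answer: -1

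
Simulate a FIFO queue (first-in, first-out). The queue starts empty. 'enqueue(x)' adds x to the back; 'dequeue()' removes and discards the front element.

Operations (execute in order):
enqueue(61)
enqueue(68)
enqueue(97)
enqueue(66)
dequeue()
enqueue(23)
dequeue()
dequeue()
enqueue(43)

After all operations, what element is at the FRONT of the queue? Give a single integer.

Answer: 66

Derivation:
enqueue(61): queue = [61]
enqueue(68): queue = [61, 68]
enqueue(97): queue = [61, 68, 97]
enqueue(66): queue = [61, 68, 97, 66]
dequeue(): queue = [68, 97, 66]
enqueue(23): queue = [68, 97, 66, 23]
dequeue(): queue = [97, 66, 23]
dequeue(): queue = [66, 23]
enqueue(43): queue = [66, 23, 43]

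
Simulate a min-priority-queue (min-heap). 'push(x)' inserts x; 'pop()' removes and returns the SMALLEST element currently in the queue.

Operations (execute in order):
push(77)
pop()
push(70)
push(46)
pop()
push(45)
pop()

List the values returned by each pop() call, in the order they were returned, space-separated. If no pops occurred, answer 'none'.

push(77): heap contents = [77]
pop() → 77: heap contents = []
push(70): heap contents = [70]
push(46): heap contents = [46, 70]
pop() → 46: heap contents = [70]
push(45): heap contents = [45, 70]
pop() → 45: heap contents = [70]

Answer: 77 46 45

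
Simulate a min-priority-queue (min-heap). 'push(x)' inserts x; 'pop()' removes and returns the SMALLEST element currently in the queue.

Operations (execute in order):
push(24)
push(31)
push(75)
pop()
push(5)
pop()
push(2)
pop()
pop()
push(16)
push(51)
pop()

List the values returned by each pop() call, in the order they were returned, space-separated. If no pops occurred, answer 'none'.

Answer: 24 5 2 31 16

Derivation:
push(24): heap contents = [24]
push(31): heap contents = [24, 31]
push(75): heap contents = [24, 31, 75]
pop() → 24: heap contents = [31, 75]
push(5): heap contents = [5, 31, 75]
pop() → 5: heap contents = [31, 75]
push(2): heap contents = [2, 31, 75]
pop() → 2: heap contents = [31, 75]
pop() → 31: heap contents = [75]
push(16): heap contents = [16, 75]
push(51): heap contents = [16, 51, 75]
pop() → 16: heap contents = [51, 75]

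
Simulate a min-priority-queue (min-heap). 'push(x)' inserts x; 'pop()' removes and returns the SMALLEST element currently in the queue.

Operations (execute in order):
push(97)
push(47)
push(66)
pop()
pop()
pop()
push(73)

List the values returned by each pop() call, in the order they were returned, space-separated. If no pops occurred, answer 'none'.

push(97): heap contents = [97]
push(47): heap contents = [47, 97]
push(66): heap contents = [47, 66, 97]
pop() → 47: heap contents = [66, 97]
pop() → 66: heap contents = [97]
pop() → 97: heap contents = []
push(73): heap contents = [73]

Answer: 47 66 97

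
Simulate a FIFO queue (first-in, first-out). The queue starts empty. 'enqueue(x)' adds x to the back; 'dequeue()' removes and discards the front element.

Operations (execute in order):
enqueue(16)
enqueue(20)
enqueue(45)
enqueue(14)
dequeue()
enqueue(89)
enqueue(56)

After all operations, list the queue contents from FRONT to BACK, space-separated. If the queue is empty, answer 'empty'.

Answer: 20 45 14 89 56

Derivation:
enqueue(16): [16]
enqueue(20): [16, 20]
enqueue(45): [16, 20, 45]
enqueue(14): [16, 20, 45, 14]
dequeue(): [20, 45, 14]
enqueue(89): [20, 45, 14, 89]
enqueue(56): [20, 45, 14, 89, 56]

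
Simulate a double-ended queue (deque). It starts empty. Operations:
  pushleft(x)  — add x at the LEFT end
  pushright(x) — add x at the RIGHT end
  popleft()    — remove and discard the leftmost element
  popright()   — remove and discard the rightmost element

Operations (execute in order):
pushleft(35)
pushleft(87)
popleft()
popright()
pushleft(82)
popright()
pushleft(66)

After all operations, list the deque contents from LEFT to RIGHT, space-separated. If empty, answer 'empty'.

Answer: 66

Derivation:
pushleft(35): [35]
pushleft(87): [87, 35]
popleft(): [35]
popright(): []
pushleft(82): [82]
popright(): []
pushleft(66): [66]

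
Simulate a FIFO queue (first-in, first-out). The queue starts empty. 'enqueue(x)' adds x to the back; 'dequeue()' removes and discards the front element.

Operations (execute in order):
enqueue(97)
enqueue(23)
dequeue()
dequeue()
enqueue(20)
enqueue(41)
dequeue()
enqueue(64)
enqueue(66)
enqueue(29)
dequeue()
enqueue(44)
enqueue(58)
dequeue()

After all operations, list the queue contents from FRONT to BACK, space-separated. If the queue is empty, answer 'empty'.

Answer: 66 29 44 58

Derivation:
enqueue(97): [97]
enqueue(23): [97, 23]
dequeue(): [23]
dequeue(): []
enqueue(20): [20]
enqueue(41): [20, 41]
dequeue(): [41]
enqueue(64): [41, 64]
enqueue(66): [41, 64, 66]
enqueue(29): [41, 64, 66, 29]
dequeue(): [64, 66, 29]
enqueue(44): [64, 66, 29, 44]
enqueue(58): [64, 66, 29, 44, 58]
dequeue(): [66, 29, 44, 58]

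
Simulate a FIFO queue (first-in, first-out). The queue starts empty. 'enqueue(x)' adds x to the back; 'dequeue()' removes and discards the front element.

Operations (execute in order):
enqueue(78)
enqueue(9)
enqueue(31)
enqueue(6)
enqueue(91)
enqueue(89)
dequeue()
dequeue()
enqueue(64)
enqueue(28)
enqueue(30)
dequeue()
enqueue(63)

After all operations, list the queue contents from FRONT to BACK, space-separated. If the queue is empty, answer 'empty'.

enqueue(78): [78]
enqueue(9): [78, 9]
enqueue(31): [78, 9, 31]
enqueue(6): [78, 9, 31, 6]
enqueue(91): [78, 9, 31, 6, 91]
enqueue(89): [78, 9, 31, 6, 91, 89]
dequeue(): [9, 31, 6, 91, 89]
dequeue(): [31, 6, 91, 89]
enqueue(64): [31, 6, 91, 89, 64]
enqueue(28): [31, 6, 91, 89, 64, 28]
enqueue(30): [31, 6, 91, 89, 64, 28, 30]
dequeue(): [6, 91, 89, 64, 28, 30]
enqueue(63): [6, 91, 89, 64, 28, 30, 63]

Answer: 6 91 89 64 28 30 63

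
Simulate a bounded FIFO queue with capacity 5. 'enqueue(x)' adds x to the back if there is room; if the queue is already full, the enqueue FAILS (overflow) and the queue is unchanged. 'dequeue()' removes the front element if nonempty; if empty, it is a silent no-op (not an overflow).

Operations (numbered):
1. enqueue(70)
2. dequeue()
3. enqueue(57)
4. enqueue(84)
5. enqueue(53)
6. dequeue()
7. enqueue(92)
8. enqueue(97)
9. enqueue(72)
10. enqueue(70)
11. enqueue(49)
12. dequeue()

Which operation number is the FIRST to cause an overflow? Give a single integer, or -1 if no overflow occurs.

Answer: 10

Derivation:
1. enqueue(70): size=1
2. dequeue(): size=0
3. enqueue(57): size=1
4. enqueue(84): size=2
5. enqueue(53): size=3
6. dequeue(): size=2
7. enqueue(92): size=3
8. enqueue(97): size=4
9. enqueue(72): size=5
10. enqueue(70): size=5=cap → OVERFLOW (fail)
11. enqueue(49): size=5=cap → OVERFLOW (fail)
12. dequeue(): size=4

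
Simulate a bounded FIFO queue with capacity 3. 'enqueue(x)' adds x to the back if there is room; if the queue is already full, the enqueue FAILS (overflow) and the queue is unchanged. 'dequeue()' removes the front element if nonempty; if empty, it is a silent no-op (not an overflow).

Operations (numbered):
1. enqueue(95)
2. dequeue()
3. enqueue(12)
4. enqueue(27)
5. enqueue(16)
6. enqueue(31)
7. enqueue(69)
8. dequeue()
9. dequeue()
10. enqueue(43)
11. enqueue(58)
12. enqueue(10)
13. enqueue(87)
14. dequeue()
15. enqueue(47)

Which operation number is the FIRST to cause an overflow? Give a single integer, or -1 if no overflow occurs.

1. enqueue(95): size=1
2. dequeue(): size=0
3. enqueue(12): size=1
4. enqueue(27): size=2
5. enqueue(16): size=3
6. enqueue(31): size=3=cap → OVERFLOW (fail)
7. enqueue(69): size=3=cap → OVERFLOW (fail)
8. dequeue(): size=2
9. dequeue(): size=1
10. enqueue(43): size=2
11. enqueue(58): size=3
12. enqueue(10): size=3=cap → OVERFLOW (fail)
13. enqueue(87): size=3=cap → OVERFLOW (fail)
14. dequeue(): size=2
15. enqueue(47): size=3

Answer: 6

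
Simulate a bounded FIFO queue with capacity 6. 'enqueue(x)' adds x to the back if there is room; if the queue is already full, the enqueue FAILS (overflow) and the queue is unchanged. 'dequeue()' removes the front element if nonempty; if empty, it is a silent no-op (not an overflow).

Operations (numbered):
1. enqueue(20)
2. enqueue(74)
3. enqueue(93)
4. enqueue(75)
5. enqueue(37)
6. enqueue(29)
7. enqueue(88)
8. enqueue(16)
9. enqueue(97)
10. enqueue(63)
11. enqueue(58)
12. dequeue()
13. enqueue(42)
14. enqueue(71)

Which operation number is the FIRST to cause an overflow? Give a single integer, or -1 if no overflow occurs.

1. enqueue(20): size=1
2. enqueue(74): size=2
3. enqueue(93): size=3
4. enqueue(75): size=4
5. enqueue(37): size=5
6. enqueue(29): size=6
7. enqueue(88): size=6=cap → OVERFLOW (fail)
8. enqueue(16): size=6=cap → OVERFLOW (fail)
9. enqueue(97): size=6=cap → OVERFLOW (fail)
10. enqueue(63): size=6=cap → OVERFLOW (fail)
11. enqueue(58): size=6=cap → OVERFLOW (fail)
12. dequeue(): size=5
13. enqueue(42): size=6
14. enqueue(71): size=6=cap → OVERFLOW (fail)

Answer: 7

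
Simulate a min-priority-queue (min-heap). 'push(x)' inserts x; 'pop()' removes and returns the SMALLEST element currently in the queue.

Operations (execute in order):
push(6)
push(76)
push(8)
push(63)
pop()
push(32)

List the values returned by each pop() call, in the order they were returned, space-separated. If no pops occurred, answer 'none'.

Answer: 6

Derivation:
push(6): heap contents = [6]
push(76): heap contents = [6, 76]
push(8): heap contents = [6, 8, 76]
push(63): heap contents = [6, 8, 63, 76]
pop() → 6: heap contents = [8, 63, 76]
push(32): heap contents = [8, 32, 63, 76]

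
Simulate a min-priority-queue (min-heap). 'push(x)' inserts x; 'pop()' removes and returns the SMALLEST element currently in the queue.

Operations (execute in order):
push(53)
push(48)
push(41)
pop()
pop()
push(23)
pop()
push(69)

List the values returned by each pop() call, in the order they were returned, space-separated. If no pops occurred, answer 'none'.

Answer: 41 48 23

Derivation:
push(53): heap contents = [53]
push(48): heap contents = [48, 53]
push(41): heap contents = [41, 48, 53]
pop() → 41: heap contents = [48, 53]
pop() → 48: heap contents = [53]
push(23): heap contents = [23, 53]
pop() → 23: heap contents = [53]
push(69): heap contents = [53, 69]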